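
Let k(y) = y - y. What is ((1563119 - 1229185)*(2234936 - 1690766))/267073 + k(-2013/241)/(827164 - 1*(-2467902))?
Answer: 181716864780/267073 ≈ 6.8040e+5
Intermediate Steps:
k(y) = 0
((1563119 - 1229185)*(2234936 - 1690766))/267073 + k(-2013/241)/(827164 - 1*(-2467902)) = ((1563119 - 1229185)*(2234936 - 1690766))/267073 + 0/(827164 - 1*(-2467902)) = (333934*544170)*(1/267073) + 0/(827164 + 2467902) = 181716864780*(1/267073) + 0/3295066 = 181716864780/267073 + 0*(1/3295066) = 181716864780/267073 + 0 = 181716864780/267073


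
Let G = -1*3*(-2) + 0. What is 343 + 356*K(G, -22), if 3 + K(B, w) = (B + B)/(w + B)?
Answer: -992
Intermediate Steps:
G = 6 (G = -3*(-2) + 0 = 6 + 0 = 6)
K(B, w) = -3 + 2*B/(B + w) (K(B, w) = -3 + (B + B)/(w + B) = -3 + (2*B)/(B + w) = -3 + 2*B/(B + w))
343 + 356*K(G, -22) = 343 + 356*((-1*6 - 3*(-22))/(6 - 22)) = 343 + 356*((-6 + 66)/(-16)) = 343 + 356*(-1/16*60) = 343 + 356*(-15/4) = 343 - 1335 = -992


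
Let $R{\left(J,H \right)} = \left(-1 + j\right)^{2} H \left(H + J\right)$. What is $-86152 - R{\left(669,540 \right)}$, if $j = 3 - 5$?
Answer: $-5961892$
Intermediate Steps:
$j = -2$
$R{\left(J,H \right)} = 9 H \left(H + J\right)$ ($R{\left(J,H \right)} = \left(-1 - 2\right)^{2} H \left(H + J\right) = \left(-3\right)^{2} H \left(H + J\right) = 9 H \left(H + J\right)$)
$-86152 - R{\left(669,540 \right)} = -86152 - 9 \cdot 540 \left(540 + 669\right) = -86152 - 9 \cdot 540 \cdot 1209 = -86152 - 5875740 = -5961892$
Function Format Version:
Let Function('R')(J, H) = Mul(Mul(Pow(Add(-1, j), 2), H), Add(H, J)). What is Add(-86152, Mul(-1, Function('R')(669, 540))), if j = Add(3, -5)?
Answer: -5961892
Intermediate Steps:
j = -2
Function('R')(J, H) = Mul(9, H, Add(H, J)) (Function('R')(J, H) = Mul(Mul(Pow(Add(-1, -2), 2), H), Add(H, J)) = Mul(Mul(Pow(-3, 2), H), Add(H, J)) = Mul(Mul(9, H), Add(H, J)) = Mul(9, H, Add(H, J)))
Add(-86152, Mul(-1, Function('R')(669, 540))) = Add(-86152, Mul(-1, Mul(9, 540, Add(540, 669)))) = Add(-86152, Mul(-1, Mul(9, 540, 1209))) = Add(-86152, Mul(-1, 5875740)) = Add(-86152, -5875740) = -5961892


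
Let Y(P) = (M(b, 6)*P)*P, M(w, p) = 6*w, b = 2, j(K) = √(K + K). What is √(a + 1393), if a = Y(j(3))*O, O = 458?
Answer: √34369 ≈ 185.39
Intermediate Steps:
j(K) = √2*√K (j(K) = √(2*K) = √2*√K)
Y(P) = 12*P² (Y(P) = ((6*2)*P)*P = (12*P)*P = 12*P²)
a = 32976 (a = (12*(√2*√3)²)*458 = (12*(√6)²)*458 = (12*6)*458 = 72*458 = 32976)
√(a + 1393) = √(32976 + 1393) = √34369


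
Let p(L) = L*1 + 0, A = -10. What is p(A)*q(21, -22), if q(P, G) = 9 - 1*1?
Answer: -80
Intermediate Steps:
p(L) = L (p(L) = L + 0 = L)
q(P, G) = 8 (q(P, G) = 9 - 1 = 8)
p(A)*q(21, -22) = -10*8 = -80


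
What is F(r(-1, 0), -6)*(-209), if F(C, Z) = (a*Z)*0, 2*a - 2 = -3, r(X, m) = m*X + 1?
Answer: 0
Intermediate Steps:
r(X, m) = 1 + X*m (r(X, m) = X*m + 1 = 1 + X*m)
a = -1/2 (a = 1 + (1/2)*(-3) = 1 - 3/2 = -1/2 ≈ -0.50000)
F(C, Z) = 0 (F(C, Z) = -Z/2*0 = 0)
F(r(-1, 0), -6)*(-209) = 0*(-209) = 0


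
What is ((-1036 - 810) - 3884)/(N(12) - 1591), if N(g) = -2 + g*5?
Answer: 1910/511 ≈ 3.7378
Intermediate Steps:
N(g) = -2 + 5*g
((-1036 - 810) - 3884)/(N(12) - 1591) = ((-1036 - 810) - 3884)/((-2 + 5*12) - 1591) = (-1846 - 3884)/((-2 + 60) - 1591) = -5730/(58 - 1591) = -5730/(-1533) = -5730*(-1/1533) = 1910/511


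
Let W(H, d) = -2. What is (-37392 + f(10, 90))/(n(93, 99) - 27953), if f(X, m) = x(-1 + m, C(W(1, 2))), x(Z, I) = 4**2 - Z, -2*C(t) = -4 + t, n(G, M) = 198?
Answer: 7493/5551 ≈ 1.3498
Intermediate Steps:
C(t) = 2 - t/2 (C(t) = -(-4 + t)/2 = 2 - t/2)
x(Z, I) = 16 - Z
f(X, m) = 17 - m (f(X, m) = 16 - (-1 + m) = 16 + (1 - m) = 17 - m)
(-37392 + f(10, 90))/(n(93, 99) - 27953) = (-37392 + (17 - 1*90))/(198 - 27953) = (-37392 + (17 - 90))/(-27755) = (-37392 - 73)*(-1/27755) = -37465*(-1/27755) = 7493/5551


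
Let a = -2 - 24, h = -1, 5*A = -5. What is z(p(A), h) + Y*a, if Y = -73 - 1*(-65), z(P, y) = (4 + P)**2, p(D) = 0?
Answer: 224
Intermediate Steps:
A = -1 (A = (1/5)*(-5) = -1)
a = -26
Y = -8 (Y = -73 + 65 = -8)
z(p(A), h) + Y*a = (4 + 0)**2 - 8*(-26) = 4**2 + 208 = 16 + 208 = 224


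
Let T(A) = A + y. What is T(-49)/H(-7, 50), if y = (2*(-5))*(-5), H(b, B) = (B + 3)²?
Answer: 1/2809 ≈ 0.00035600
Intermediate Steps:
H(b, B) = (3 + B)²
y = 50 (y = -10*(-5) = 50)
T(A) = 50 + A (T(A) = A + 50 = 50 + A)
T(-49)/H(-7, 50) = (50 - 49)/((3 + 50)²) = 1/53² = 1/2809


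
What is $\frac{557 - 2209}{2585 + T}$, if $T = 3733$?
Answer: $- \frac{826}{3159} \approx -0.26148$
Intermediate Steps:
$\frac{557 - 2209}{2585 + T} = \frac{557 - 2209}{2585 + 3733} = - \frac{1652}{6318} = \left(-1652\right) \frac{1}{6318} = - \frac{826}{3159}$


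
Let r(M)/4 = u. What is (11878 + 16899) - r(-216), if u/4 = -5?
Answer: 28857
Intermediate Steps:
u = -20 (u = 4*(-5) = -20)
r(M) = -80 (r(M) = 4*(-20) = -80)
(11878 + 16899) - r(-216) = (11878 + 16899) - 1*(-80) = 28777 + 80 = 28857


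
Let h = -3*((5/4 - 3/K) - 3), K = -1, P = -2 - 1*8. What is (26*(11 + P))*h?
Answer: -195/2 ≈ -97.500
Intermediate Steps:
P = -10 (P = -2 - 8 = -10)
h = -15/4 (h = -3*((5/4 - 3/(-1)) - 3) = -3*((5*(1/4) - 3*(-1)) - 3) = -3*((5/4 + 3) - 3) = -3*(17/4 - 3) = -3*5/4 = -15/4 ≈ -3.7500)
(26*(11 + P))*h = (26*(11 - 10))*(-15/4) = (26*1)*(-15/4) = 26*(-15/4) = -195/2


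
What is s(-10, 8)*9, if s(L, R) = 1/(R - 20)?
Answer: -¾ ≈ -0.75000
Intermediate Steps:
s(L, R) = 1/(-20 + R)
s(-10, 8)*9 = 9/(-20 + 8) = 9/(-12) = -1/12*9 = -¾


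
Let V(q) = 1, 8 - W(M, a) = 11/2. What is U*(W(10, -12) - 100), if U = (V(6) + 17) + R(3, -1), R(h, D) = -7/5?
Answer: -3237/2 ≈ -1618.5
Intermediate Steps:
W(M, a) = 5/2 (W(M, a) = 8 - 11/2 = 5/2)
R(h, D) = -7/5 (R(h, D) = -7*⅕ = -7/5)
U = 83/5 (U = (1 + 17) - 7/5 = 18 - 7/5 = 83/5 ≈ 16.600)
U*(W(10, -12) - 100) = 83*(5/2 - 100)/5 = (83/5)*(-195/2) = -3237/2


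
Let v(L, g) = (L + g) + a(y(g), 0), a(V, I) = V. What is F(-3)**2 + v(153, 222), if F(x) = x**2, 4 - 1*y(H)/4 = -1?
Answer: 476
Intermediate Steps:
y(H) = 20 (y(H) = 16 - 4*(-1) = 16 + 4 = 20)
v(L, g) = 20 + L + g (v(L, g) = (L + g) + 20 = 20 + L + g)
F(-3)**2 + v(153, 222) = ((-3)**2)**2 + (20 + 153 + 222) = 9**2 + 395 = 81 + 395 = 476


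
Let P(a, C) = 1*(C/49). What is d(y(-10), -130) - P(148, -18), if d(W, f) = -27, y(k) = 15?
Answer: -1305/49 ≈ -26.633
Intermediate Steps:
P(a, C) = C/49 (P(a, C) = 1*(C*(1/49)) = 1*(C/49) = C/49)
d(y(-10), -130) - P(148, -18) = -27 - (-18)/49 = -27 - 1*(-18/49) = -27 + 18/49 = -1305/49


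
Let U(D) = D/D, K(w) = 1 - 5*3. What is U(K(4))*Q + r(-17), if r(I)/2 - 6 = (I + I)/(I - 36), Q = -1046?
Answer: -54734/53 ≈ -1032.7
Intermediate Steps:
K(w) = -14 (K(w) = 1 - 15 = -14)
r(I) = 12 + 4*I/(-36 + I) (r(I) = 12 + 2*((I + I)/(I - 36)) = 12 + 2*((2*I)/(-36 + I)) = 12 + 2*(2*I/(-36 + I)) = 12 + 4*I/(-36 + I))
U(D) = 1
U(K(4))*Q + r(-17) = 1*(-1046) + 16*(-27 - 17)/(-36 - 17) = -1046 + 16*(-44)/(-53) = -1046 + 16*(-1/53)*(-44) = -1046 + 704/53 = -54734/53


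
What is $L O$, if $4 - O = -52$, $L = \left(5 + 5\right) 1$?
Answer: $560$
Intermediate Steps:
$L = 10$ ($L = 10 \cdot 1 = 10$)
$O = 56$ ($O = 4 - -52 = 4 + 52 = 56$)
$L O = 10 \cdot 56 = 560$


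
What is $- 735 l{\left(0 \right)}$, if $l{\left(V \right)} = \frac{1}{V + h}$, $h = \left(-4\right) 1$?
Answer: $\frac{735}{4} \approx 183.75$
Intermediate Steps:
$h = -4$
$l{\left(V \right)} = \frac{1}{-4 + V}$ ($l{\left(V \right)} = \frac{1}{V - 4} = \frac{1}{-4 + V}$)
$- 735 l{\left(0 \right)} = - \frac{735}{-4 + 0} = - \frac{735}{-4} = \left(-735\right) \left(- \frac{1}{4}\right) = \frac{735}{4}$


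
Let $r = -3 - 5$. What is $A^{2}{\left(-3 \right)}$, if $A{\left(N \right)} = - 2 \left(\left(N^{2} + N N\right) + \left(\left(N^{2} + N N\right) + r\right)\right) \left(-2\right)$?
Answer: $12544$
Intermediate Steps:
$r = -8$
$A{\left(N \right)} = -32 + 16 N^{2}$ ($A{\left(N \right)} = - 2 \left(\left(N^{2} + N N\right) - \left(8 - N^{2} - N N\right)\right) \left(-2\right) = - 2 \left(\left(N^{2} + N^{2}\right) + \left(\left(N^{2} + N^{2}\right) - 8\right)\right) \left(-2\right) = - 2 \left(2 N^{2} + \left(2 N^{2} - 8\right)\right) \left(-2\right) = - 2 \left(2 N^{2} + \left(-8 + 2 N^{2}\right)\right) \left(-2\right) = - 2 \left(-8 + 4 N^{2}\right) \left(-2\right) = \left(16 - 8 N^{2}\right) \left(-2\right) = -32 + 16 N^{2}$)
$A^{2}{\left(-3 \right)} = \left(-32 + 16 \left(-3\right)^{2}\right)^{2} = \left(-32 + 16 \cdot 9\right)^{2} = \left(-32 + 144\right)^{2} = 112^{2} = 12544$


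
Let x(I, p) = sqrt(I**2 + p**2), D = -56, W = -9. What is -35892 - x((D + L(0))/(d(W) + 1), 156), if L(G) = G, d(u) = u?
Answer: -35892 - sqrt(24385) ≈ -36048.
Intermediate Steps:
-35892 - x((D + L(0))/(d(W) + 1), 156) = -35892 - sqrt(((-56 + 0)/(-9 + 1))**2 + 156**2) = -35892 - sqrt((-56/(-8))**2 + 24336) = -35892 - sqrt((-56*(-1/8))**2 + 24336) = -35892 - sqrt(7**2 + 24336) = -35892 - sqrt(49 + 24336) = -35892 - sqrt(24385)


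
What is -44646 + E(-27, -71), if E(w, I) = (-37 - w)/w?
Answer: -1205432/27 ≈ -44646.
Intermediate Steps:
E(w, I) = (-37 - w)/w
-44646 + E(-27, -71) = -44646 + (-37 - 1*(-27))/(-27) = -44646 - (-37 + 27)/27 = -44646 - 1/27*(-10) = -44646 + 10/27 = -1205432/27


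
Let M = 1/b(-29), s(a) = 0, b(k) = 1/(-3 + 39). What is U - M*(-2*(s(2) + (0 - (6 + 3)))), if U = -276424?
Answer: -277072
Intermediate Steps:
b(k) = 1/36
M = 36 (M = 1/(1/36) = 36)
U - M*(-2*(s(2) + (0 - (6 + 3)))) = -276424 - 36*(-2*(0 + (0 - (6 + 3)))) = -276424 - 36*(-2*(0 + (0 - 1*9))) = -276424 - 36*(-2*(0 + (0 - 9))) = -276424 - 36*(-2*(0 - 9)) = -276424 - 36*(-2*(-9)) = -276424 - 36*18 = -276424 - 1*648 = -276424 - 648 = -277072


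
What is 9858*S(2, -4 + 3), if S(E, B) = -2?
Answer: -19716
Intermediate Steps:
9858*S(2, -4 + 3) = 9858*(-2) = -19716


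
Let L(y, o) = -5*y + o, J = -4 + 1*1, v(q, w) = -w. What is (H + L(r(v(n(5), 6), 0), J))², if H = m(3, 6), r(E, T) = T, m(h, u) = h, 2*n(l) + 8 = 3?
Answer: 0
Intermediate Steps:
n(l) = -5/2 (n(l) = -4 + (½)*3 = -4 + 3/2 = -5/2)
J = -3 (J = -4 + 1 = -3)
H = 3
L(y, o) = o - 5*y
(H + L(r(v(n(5), 6), 0), J))² = (3 + (-3 - 5*0))² = (3 + (-3 + 0))² = (3 - 3)² = 0² = 0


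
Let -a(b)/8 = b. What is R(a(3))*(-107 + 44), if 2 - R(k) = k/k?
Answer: -63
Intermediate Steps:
a(b) = -8*b
R(k) = 1 (R(k) = 2 - k/k = 2 - 1*1 = 2 - 1 = 1)
R(a(3))*(-107 + 44) = 1*(-107 + 44) = 1*(-63) = -63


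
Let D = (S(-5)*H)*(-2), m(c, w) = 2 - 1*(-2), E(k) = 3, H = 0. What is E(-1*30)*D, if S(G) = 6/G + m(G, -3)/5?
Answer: 0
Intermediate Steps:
m(c, w) = 4 (m(c, w) = 2 + 2 = 4)
S(G) = ⅘ + 6/G (S(G) = 6/G + 4/5 = 6/G + 4*(⅕) = 6/G + ⅘ = ⅘ + 6/G)
D = 0 (D = ((⅘ + 6/(-5))*0)*(-2) = ((⅘ + 6*(-⅕))*0)*(-2) = ((⅘ - 6/5)*0)*(-2) = -⅖*0*(-2) = 0*(-2) = 0)
E(-1*30)*D = 3*0 = 0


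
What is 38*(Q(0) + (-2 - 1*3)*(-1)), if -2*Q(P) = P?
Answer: 190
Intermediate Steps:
Q(P) = -P/2
38*(Q(0) + (-2 - 1*3)*(-1)) = 38*(-½*0 + (-2 - 1*3)*(-1)) = 38*(0 + (-2 - 3)*(-1)) = 38*(0 - 5*(-1)) = 38*(0 + 5) = 38*5 = 190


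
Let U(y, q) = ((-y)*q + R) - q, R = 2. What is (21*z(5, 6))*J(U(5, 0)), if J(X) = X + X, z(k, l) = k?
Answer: 420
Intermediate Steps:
U(y, q) = 2 - q - q*y (U(y, q) = ((-y)*q + 2) - q = (-q*y + 2) - q = (2 - q*y) - q = 2 - q - q*y)
J(X) = 2*X
(21*z(5, 6))*J(U(5, 0)) = (21*5)*(2*(2 - 1*0 - 1*0*5)) = 105*(2*(2 + 0 + 0)) = 105*(2*2) = 105*4 = 420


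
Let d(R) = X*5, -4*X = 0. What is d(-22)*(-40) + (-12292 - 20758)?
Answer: -33050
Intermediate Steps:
X = 0 (X = -¼*0 = 0)
d(R) = 0 (d(R) = 0*5 = 0)
d(-22)*(-40) + (-12292 - 20758) = 0*(-40) + (-12292 - 20758) = 0 - 33050 = -33050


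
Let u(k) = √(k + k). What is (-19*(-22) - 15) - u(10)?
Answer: 403 - 2*√5 ≈ 398.53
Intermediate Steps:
u(k) = √2*√k (u(k) = √(2*k) = √2*√k)
(-19*(-22) - 15) - u(10) = (-19*(-22) - 15) - √2*√10 = (418 - 15) - 2*√5 = 403 - 2*√5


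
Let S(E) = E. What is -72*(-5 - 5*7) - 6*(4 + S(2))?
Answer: 2844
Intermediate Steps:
-72*(-5 - 5*7) - 6*(4 + S(2)) = -72*(-5 - 5*7) - 6*(4 + 2) = -72*(-5 - 35) - 6*6 = -72*(-40) - 36 = 2880 - 36 = 2844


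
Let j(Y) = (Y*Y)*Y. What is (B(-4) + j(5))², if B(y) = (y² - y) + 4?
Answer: 22201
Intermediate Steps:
j(Y) = Y³ (j(Y) = Y²*Y = Y³)
B(y) = 4 + y² - y
(B(-4) + j(5))² = ((4 + (-4)² - 1*(-4)) + 5³)² = ((4 + 16 + 4) + 125)² = (24 + 125)² = 149² = 22201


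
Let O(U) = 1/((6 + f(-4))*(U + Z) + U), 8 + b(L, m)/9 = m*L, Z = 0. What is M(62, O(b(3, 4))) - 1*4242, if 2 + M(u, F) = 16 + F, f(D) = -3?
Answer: -608831/144 ≈ -4228.0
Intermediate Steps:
b(L, m) = -72 + 9*L*m (b(L, m) = -72 + 9*(m*L) = -72 + 9*(L*m) = -72 + 9*L*m)
O(U) = 1/(4*U) (O(U) = 1/((6 - 3)*(U + 0) + U) = 1/(3*U + U) = 1/(4*U))
M(u, F) = 14 + F (M(u, F) = -2 + (16 + F) = 14 + F)
M(62, O(b(3, 4))) - 1*4242 = (14 + 1/(4*(-72 + 9*3*4))) - 1*4242 = (14 + 1/(4*(-72 + 108))) - 4242 = (14 + (¼)/36) - 4242 = (14 + (¼)*(1/36)) - 4242 = (14 + 1/144) - 4242 = 2017/144 - 4242 = -608831/144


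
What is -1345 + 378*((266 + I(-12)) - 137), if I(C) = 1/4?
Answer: 95023/2 ≈ 47512.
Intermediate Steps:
I(C) = ¼
-1345 + 378*((266 + I(-12)) - 137) = -1345 + 378*((266 + ¼) - 137) = -1345 + 378*(1065/4 - 137) = -1345 + 378*(517/4) = -1345 + 97713/2 = 95023/2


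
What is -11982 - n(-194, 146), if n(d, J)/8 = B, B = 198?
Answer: -13566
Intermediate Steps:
n(d, J) = 1584 (n(d, J) = 8*198 = 1584)
-11982 - n(-194, 146) = -11982 - 1*1584 = -11982 - 1584 = -13566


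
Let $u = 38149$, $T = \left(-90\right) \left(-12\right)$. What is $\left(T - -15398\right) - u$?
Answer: $-21671$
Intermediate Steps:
$T = 1080$
$\left(T - -15398\right) - u = \left(1080 - -15398\right) - 38149 = \left(1080 + 15398\right) - 38149 = 16478 - 38149 = -21671$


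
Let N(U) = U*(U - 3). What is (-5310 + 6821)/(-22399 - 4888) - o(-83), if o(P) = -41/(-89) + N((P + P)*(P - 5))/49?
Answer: -518129321892174/118998607 ≈ -4.3541e+6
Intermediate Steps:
N(U) = U*(-3 + U)
o(P) = 41/89 + 2*P*(-5 + P)*(-3 + 2*P*(-5 + P))/49 (o(P) = -41/(-89) + (((P + P)*(P - 5))*(-3 + (P + P)*(P - 5)))/49 = -41*(-1/89) + (((2*P)*(-5 + P))*(-3 + (2*P)*(-5 + P)))*(1/49) = 41/89 + ((2*P*(-5 + P))*(-3 + 2*P*(-5 + P)))*(1/49) = 41/89 + (2*P*(-5 + P)*(-3 + 2*P*(-5 + P)))*(1/49) = 41/89 + 2*P*(-5 + P)*(-3 + 2*P*(-5 + P))/49)
(-5310 + 6821)/(-22399 - 4888) - o(-83) = (-5310 + 6821)/(-22399 - 4888) - (41/89 + (2/49)*(-83)*(-5 - 83)*(-3 + 2*(-83)*(-5 - 83))) = 1511/(-27287) - (41/89 + (2/49)*(-83)*(-88)*(-3 + 2*(-83)*(-88))) = 1511*(-1/27287) - (41/89 + (2/49)*(-83)*(-88)*(-3 + 14608)) = -1511/27287 - (41/89 + (2/49)*(-83)*(-88)*14605) = -1511/27287 - (41/89 + 213349840/49) = -1511/27287 - 1*18988137769/4361 = -1511/27287 - 18988137769/4361 = -518129321892174/118998607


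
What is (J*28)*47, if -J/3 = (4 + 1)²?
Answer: -98700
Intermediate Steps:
J = -75 (J = -3*(4 + 1)² = -3*5² = -3*25 = -75)
(J*28)*47 = -75*28*47 = -2100*47 = -98700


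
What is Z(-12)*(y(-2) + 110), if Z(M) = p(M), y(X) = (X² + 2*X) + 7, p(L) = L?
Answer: -1404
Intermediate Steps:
y(X) = 7 + X² + 2*X
Z(M) = M
Z(-12)*(y(-2) + 110) = -12*((7 + (-2)² + 2*(-2)) + 110) = -12*((7 + 4 - 4) + 110) = -12*(7 + 110) = -12*117 = -1404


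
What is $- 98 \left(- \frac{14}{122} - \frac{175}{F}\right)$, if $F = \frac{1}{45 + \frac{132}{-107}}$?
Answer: $\frac{4899193852}{6527} \approx 7.506 \cdot 10^{5}$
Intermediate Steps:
$F = \frac{107}{4683}$ ($F = \frac{1}{45 + 132 \left(- \frac{1}{107}\right)} = \frac{1}{45 - \frac{132}{107}} = \frac{1}{\frac{4683}{107}} = \frac{107}{4683} \approx 0.022849$)
$- 98 \left(- \frac{14}{122} - \frac{175}{F}\right) = - 98 \left(- \frac{14}{122} - \frac{175}{\frac{107}{4683}}\right) = - 98 \left(\left(-14\right) \frac{1}{122} - \frac{819525}{107}\right) = - 98 \left(- \frac{7}{61} - \frac{819525}{107}\right) = \left(-98\right) \left(- \frac{49991774}{6527}\right) = \frac{4899193852}{6527}$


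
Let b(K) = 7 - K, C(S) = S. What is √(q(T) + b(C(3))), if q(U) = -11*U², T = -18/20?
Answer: I*√491/10 ≈ 2.2159*I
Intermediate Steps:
T = -9/10 (T = -18*1/20 = -9/10 ≈ -0.90000)
√(q(T) + b(C(3))) = √(-11*(-9/10)² + (7 - 1*3)) = √(-11*81/100 + (7 - 3)) = √(-891/100 + 4) = √(-491/100) = I*√491/10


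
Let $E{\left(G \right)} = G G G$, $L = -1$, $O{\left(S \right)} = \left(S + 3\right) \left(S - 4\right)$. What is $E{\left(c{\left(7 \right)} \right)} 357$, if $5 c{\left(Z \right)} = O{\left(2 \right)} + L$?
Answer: $- \frac{475167}{125} \approx -3801.3$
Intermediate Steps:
$O{\left(S \right)} = \left(-4 + S\right) \left(3 + S\right)$ ($O{\left(S \right)} = \left(3 + S\right) \left(-4 + S\right) = \left(-4 + S\right) \left(3 + S\right)$)
$c{\left(Z \right)} = - \frac{11}{5}$ ($c{\left(Z \right)} = \frac{\left(-12 + 2^{2} - 2\right) - 1}{5} = \frac{\left(-12 + 4 - 2\right) - 1}{5} = \frac{-10 - 1}{5} = \frac{1}{5} \left(-11\right) = - \frac{11}{5}$)
$E{\left(G \right)} = G^{3}$ ($E{\left(G \right)} = G G^{2} = G^{3}$)
$E{\left(c{\left(7 \right)} \right)} 357 = \left(- \frac{11}{5}\right)^{3} \cdot 357 = \left(- \frac{1331}{125}\right) 357 = - \frac{475167}{125}$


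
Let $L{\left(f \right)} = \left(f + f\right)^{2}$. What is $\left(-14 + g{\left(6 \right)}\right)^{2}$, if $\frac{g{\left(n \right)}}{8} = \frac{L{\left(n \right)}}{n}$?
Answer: $31684$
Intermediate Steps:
$L{\left(f \right)} = 4 f^{2}$ ($L{\left(f \right)} = \left(2 f\right)^{2} = 4 f^{2}$)
$g{\left(n \right)} = 32 n$ ($g{\left(n \right)} = 8 \frac{4 n^{2}}{n} = 8 \cdot 4 n = 32 n$)
$\left(-14 + g{\left(6 \right)}\right)^{2} = \left(-14 + 32 \cdot 6\right)^{2} = \left(-14 + 192\right)^{2} = 178^{2} = 31684$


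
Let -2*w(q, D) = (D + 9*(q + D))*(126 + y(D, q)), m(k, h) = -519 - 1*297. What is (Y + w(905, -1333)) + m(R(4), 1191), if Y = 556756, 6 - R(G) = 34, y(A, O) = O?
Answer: 6457615/2 ≈ 3.2288e+6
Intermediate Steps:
R(G) = -28 (R(G) = 6 - 1*34 = 6 - 34 = -28)
m(k, h) = -816 (m(k, h) = -519 - 297 = -816)
w(q, D) = -(126 + q)*(9*q + 10*D)/2 (w(q, D) = -(D + 9*(q + D))*(126 + q)/2 = -(D + 9*(D + q))*(126 + q)/2 = -(D + (9*D + 9*q))*(126 + q)/2 = -(9*q + 10*D)*(126 + q)/2 = -(126 + q)*(9*q + 10*D)/2)
(Y + w(905, -1333)) + m(R(4), 1191) = (556756 + (-630*(-1333) - 567*905 - 9/2*905² - 5*(-1333)*905)) - 816 = (556756 + (839790 - 513135 - 9/2*819025 + 6031825)) - 816 = (556756 + (839790 - 513135 - 7371225/2 + 6031825)) - 816 = (556756 + 5345735/2) - 816 = 6459247/2 - 816 = 6457615/2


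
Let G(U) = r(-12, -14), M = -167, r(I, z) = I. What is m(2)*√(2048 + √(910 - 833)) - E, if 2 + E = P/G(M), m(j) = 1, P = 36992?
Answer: 9254/3 + √(2048 + √77) ≈ 3130.0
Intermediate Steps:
G(U) = -12
E = -9254/3 (E = -2 + 36992/(-12) = -2 + 36992*(-1/12) = -2 - 9248/3 = -9254/3 ≈ -3084.7)
m(2)*√(2048 + √(910 - 833)) - E = 1*√(2048 + √(910 - 833)) - 1*(-9254/3) = 1*√(2048 + √77) + 9254/3 = √(2048 + √77) + 9254/3 = 9254/3 + √(2048 + √77)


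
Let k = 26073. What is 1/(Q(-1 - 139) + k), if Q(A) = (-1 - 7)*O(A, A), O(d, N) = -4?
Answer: 1/26105 ≈ 3.8307e-5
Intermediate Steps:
Q(A) = 32 (Q(A) = (-1 - 7)*(-4) = -8*(-4) = 32)
1/(Q(-1 - 139) + k) = 1/(32 + 26073) = 1/26105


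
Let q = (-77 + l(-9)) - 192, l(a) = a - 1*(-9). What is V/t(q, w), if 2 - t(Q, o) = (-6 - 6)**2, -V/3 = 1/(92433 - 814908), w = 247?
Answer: -1/34197150 ≈ -2.9242e-8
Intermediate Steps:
l(a) = 9 + a (l(a) = a + 9 = 9 + a)
V = 1/240825 (V = -3/(92433 - 814908) = -3/(-722475) = -3*(-1/722475) = 1/240825 ≈ 4.1524e-6)
q = -269 (q = (-77 + (9 - 9)) - 192 = (-77 + 0) - 192 = -77 - 192 = -269)
t(Q, o) = -142 (t(Q, o) = 2 - (-6 - 6)**2 = 2 - 1*(-12)**2 = 2 - 1*144 = 2 - 144 = -142)
V/t(q, w) = (1/240825)/(-142) = (1/240825)*(-1/142) = -1/34197150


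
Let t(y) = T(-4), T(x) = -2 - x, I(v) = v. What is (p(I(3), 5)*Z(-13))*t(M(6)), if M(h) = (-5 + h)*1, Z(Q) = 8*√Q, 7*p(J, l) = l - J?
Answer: 32*I*√13/7 ≈ 16.483*I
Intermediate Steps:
p(J, l) = -J/7 + l/7 (p(J, l) = (l - J)/7 = -J/7 + l/7)
M(h) = -5 + h
t(y) = 2 (t(y) = -2 - 1*(-4) = -2 + 4 = 2)
(p(I(3), 5)*Z(-13))*t(M(6)) = ((-⅐*3 + (⅐)*5)*(8*√(-13)))*2 = ((-3/7 + 5/7)*(8*(I*√13)))*2 = (2*(8*I*√13)/7)*2 = (16*I*√13/7)*2 = 32*I*√13/7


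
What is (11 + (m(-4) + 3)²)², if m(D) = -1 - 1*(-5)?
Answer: 3600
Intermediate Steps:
m(D) = 4 (m(D) = -1 + 5 = 4)
(11 + (m(-4) + 3)²)² = (11 + (4 + 3)²)² = (11 + 7²)² = (11 + 49)² = 60² = 3600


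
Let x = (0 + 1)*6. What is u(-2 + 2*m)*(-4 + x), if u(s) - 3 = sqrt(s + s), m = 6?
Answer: 6 + 4*sqrt(5) ≈ 14.944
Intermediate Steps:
x = 6 (x = 1*6 = 6)
u(s) = 3 + sqrt(2)*sqrt(s) (u(s) = 3 + sqrt(s + s) = 3 + sqrt(2*s) = 3 + sqrt(2)*sqrt(s))
u(-2 + 2*m)*(-4 + x) = (3 + sqrt(2)*sqrt(-2 + 2*6))*(-4 + 6) = (3 + sqrt(2)*sqrt(-2 + 12))*2 = (3 + sqrt(2)*sqrt(10))*2 = (3 + 2*sqrt(5))*2 = 6 + 4*sqrt(5)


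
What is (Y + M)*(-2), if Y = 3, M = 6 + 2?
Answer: -22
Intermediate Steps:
M = 8
(Y + M)*(-2) = (3 + 8)*(-2) = 11*(-2) = -22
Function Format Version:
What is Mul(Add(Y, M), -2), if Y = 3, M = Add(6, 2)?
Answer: -22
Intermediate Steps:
M = 8
Mul(Add(Y, M), -2) = Mul(Add(3, 8), -2) = Mul(11, -2) = -22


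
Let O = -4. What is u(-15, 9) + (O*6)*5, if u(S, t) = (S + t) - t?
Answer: -135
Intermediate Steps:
u(S, t) = S
u(-15, 9) + (O*6)*5 = -15 - 4*6*5 = -15 - 24*5 = -15 - 120 = -135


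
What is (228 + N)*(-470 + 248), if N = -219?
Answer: -1998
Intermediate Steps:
(228 + N)*(-470 + 248) = (228 - 219)*(-470 + 248) = 9*(-222) = -1998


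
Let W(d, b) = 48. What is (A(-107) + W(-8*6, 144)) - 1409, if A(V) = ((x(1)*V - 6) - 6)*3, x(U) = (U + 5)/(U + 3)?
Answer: -3757/2 ≈ -1878.5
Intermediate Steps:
x(U) = (5 + U)/(3 + U)
A(V) = -36 + 9*V/2 (A(V) = ((((5 + 1)/(3 + 1))*V - 6) - 6)*3 = (((6/4)*V - 6) - 6)*3 = ((((1/4)*6)*V - 6) - 6)*3 = ((3*V/2 - 6) - 6)*3 = ((-6 + 3*V/2) - 6)*3 = (-12 + 3*V/2)*3 = -36 + 9*V/2)
(A(-107) + W(-8*6, 144)) - 1409 = ((-36 + (9/2)*(-107)) + 48) - 1409 = ((-36 - 963/2) + 48) - 1409 = (-1035/2 + 48) - 1409 = -939/2 - 1409 = -3757/2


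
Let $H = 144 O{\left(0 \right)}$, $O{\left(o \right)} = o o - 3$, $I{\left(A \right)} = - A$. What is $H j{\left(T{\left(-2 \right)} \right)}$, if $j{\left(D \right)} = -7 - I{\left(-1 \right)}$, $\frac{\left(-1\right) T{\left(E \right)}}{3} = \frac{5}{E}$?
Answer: $3456$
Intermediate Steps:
$T{\left(E \right)} = - \frac{15}{E}$ ($T{\left(E \right)} = - 3 \frac{5}{E} = - \frac{15}{E}$)
$O{\left(o \right)} = -3 + o^{2}$ ($O{\left(o \right)} = o^{2} - 3 = -3 + o^{2}$)
$j{\left(D \right)} = -8$ ($j{\left(D \right)} = -7 - \left(-1\right) \left(-1\right) = -7 - 1 = -8$)
$H = -432$ ($H = 144 \left(-3 + 0^{2}\right) = 144 \left(-3 + 0\right) = 144 \left(-3\right) = -432$)
$H j{\left(T{\left(-2 \right)} \right)} = \left(-432\right) \left(-8\right) = 3456$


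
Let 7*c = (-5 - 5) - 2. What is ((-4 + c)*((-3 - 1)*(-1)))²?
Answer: 25600/49 ≈ 522.45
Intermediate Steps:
c = -12/7 (c = ((-5 - 5) - 2)/7 = (-10 - 2)/7 = (⅐)*(-12) = -12/7 ≈ -1.7143)
((-4 + c)*((-3 - 1)*(-1)))² = ((-4 - 12/7)*((-3 - 1)*(-1)))² = (-(-160)*(-1)/7)² = (-40/7*4)² = (-160/7)² = 25600/49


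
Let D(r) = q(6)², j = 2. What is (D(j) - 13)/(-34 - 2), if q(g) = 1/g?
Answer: 467/1296 ≈ 0.36034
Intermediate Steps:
q(g) = 1/g
D(r) = 1/36 (D(r) = (1/6)² = (⅙)² = 1/36)
(D(j) - 13)/(-34 - 2) = (1/36 - 13)/(-34 - 2) = -467/36/(-36) = -1/36*(-467/36) = 467/1296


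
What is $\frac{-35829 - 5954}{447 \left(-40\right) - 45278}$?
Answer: $\frac{41783}{63158} \approx 0.66156$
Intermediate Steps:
$\frac{-35829 - 5954}{447 \left(-40\right) - 45278} = - \frac{41783}{-17880 - 45278} = - \frac{41783}{-63158} = \left(-41783\right) \left(- \frac{1}{63158}\right) = \frac{41783}{63158}$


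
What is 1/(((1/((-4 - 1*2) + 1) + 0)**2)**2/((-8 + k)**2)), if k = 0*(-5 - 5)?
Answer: 40000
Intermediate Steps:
k = 0 (k = 0*(-10) = 0)
1/(((1/((-4 - 1*2) + 1) + 0)**2)**2/((-8 + k)**2)) = 1/(((1/((-4 - 1*2) + 1) + 0)**2)**2/((-8 + 0)**2)) = 1/(((1/((-4 - 2) + 1) + 0)**2)**2/((-8)**2)) = 1/(((1/(-6 + 1) + 0)**2)**2/64) = 1/(((1/(-5) + 0)**2)**2*(1/64)) = 1/(((-1/5 + 0)**2)**2*(1/64)) = 1/(((-1/5)**2)**2*(1/64)) = 1/((1/25)**2*(1/64)) = 1/((1/625)*(1/64)) = 1/(1/40000) = 40000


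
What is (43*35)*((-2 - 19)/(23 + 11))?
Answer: -31605/34 ≈ -929.56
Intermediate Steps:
(43*35)*((-2 - 19)/(23 + 11)) = 1505*(-21/34) = -31605/34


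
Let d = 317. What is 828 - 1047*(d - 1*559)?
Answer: 254202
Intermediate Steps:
828 - 1047*(d - 1*559) = 828 - 1047*(317 - 1*559) = 828 - 1047*(317 - 559) = 828 - 1047*(-242) = 828 + 253374 = 254202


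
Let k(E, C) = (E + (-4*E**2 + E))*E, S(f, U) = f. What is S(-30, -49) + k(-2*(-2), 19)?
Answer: -254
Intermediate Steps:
k(E, C) = E*(-4*E**2 + 2*E) (k(E, C) = (E + (E - 4*E**2))*E = (-4*E**2 + 2*E)*E = E*(-4*E**2 + 2*E))
S(-30, -49) + k(-2*(-2), 19) = -30 + (-2*(-2))**2*(2 - (-8)*(-2)) = -30 + 4**2*(2 - 4*4) = -30 + 16*(2 - 16) = -30 + 16*(-14) = -30 - 224 = -254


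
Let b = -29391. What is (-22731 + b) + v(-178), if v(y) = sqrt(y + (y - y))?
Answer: -52122 + I*sqrt(178) ≈ -52122.0 + 13.342*I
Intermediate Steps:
v(y) = sqrt(y) (v(y) = sqrt(y + 0) = sqrt(y))
(-22731 + b) + v(-178) = (-22731 - 29391) + sqrt(-178) = -52122 + I*sqrt(178)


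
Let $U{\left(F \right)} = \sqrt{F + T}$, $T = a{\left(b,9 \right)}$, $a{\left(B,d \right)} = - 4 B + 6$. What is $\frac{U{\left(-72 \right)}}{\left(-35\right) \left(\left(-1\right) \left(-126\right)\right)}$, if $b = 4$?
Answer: $- \frac{i \sqrt{82}}{4410} \approx - 0.0020534 i$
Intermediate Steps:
$a{\left(B,d \right)} = 6 - 4 B$
$T = -10$ ($T = 6 - 16 = -10$)
$U{\left(F \right)} = \sqrt{-10 + F}$ ($U{\left(F \right)} = \sqrt{F - 10} = \sqrt{-10 + F}$)
$\frac{U{\left(-72 \right)}}{\left(-35\right) \left(\left(-1\right) \left(-126\right)\right)} = \frac{\sqrt{-10 - 72}}{\left(-35\right) \left(\left(-1\right) \left(-126\right)\right)} = \frac{\sqrt{-82}}{\left(-35\right) 126} = \frac{i \sqrt{82}}{-4410} = i \sqrt{82} \left(- \frac{1}{4410}\right) = - \frac{i \sqrt{82}}{4410}$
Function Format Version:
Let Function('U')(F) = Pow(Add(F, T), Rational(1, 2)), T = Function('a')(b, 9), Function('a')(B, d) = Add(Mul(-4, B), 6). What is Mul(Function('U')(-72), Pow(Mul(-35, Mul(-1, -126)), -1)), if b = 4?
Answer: Mul(Rational(-1, 4410), I, Pow(82, Rational(1, 2))) ≈ Mul(-0.0020534, I)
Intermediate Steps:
Function('a')(B, d) = Add(6, Mul(-4, B))
T = -10 (T = Add(6, Mul(-4, 4)) = Add(6, -16) = -10)
Function('U')(F) = Pow(Add(-10, F), Rational(1, 2)) (Function('U')(F) = Pow(Add(F, -10), Rational(1, 2)) = Pow(Add(-10, F), Rational(1, 2)))
Mul(Function('U')(-72), Pow(Mul(-35, Mul(-1, -126)), -1)) = Mul(Pow(Add(-10, -72), Rational(1, 2)), Pow(Mul(-35, Mul(-1, -126)), -1)) = Mul(Pow(-82, Rational(1, 2)), Pow(Mul(-35, 126), -1)) = Mul(Mul(I, Pow(82, Rational(1, 2))), Pow(-4410, -1)) = Mul(Mul(I, Pow(82, Rational(1, 2))), Rational(-1, 4410)) = Mul(Rational(-1, 4410), I, Pow(82, Rational(1, 2)))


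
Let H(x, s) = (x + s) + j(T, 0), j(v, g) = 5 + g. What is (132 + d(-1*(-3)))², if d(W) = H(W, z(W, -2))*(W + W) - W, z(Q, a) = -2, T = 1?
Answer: 27225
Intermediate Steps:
H(x, s) = 5 + s + x (H(x, s) = (x + s) + (5 + 0) = (s + x) + 5 = 5 + s + x)
d(W) = -W + 2*W*(3 + W) (d(W) = (5 - 2 + W)*(W + W) - W = (3 + W)*(2*W) - W = 2*W*(3 + W) - W = -W + 2*W*(3 + W))
(132 + d(-1*(-3)))² = (132 + (-1*(-3))*(5 + 2*(-1*(-3))))² = (132 + 3*(5 + 2*3))² = (132 + 3*(5 + 6))² = (132 + 3*11)² = (132 + 33)² = 165² = 27225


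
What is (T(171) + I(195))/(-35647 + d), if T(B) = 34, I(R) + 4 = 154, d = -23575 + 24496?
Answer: -92/17363 ≈ -0.0052986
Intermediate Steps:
d = 921
I(R) = 150 (I(R) = -4 + 154 = 150)
(T(171) + I(195))/(-35647 + d) = (34 + 150)/(-35647 + 921) = 184/(-34726) = 184*(-1/34726) = -92/17363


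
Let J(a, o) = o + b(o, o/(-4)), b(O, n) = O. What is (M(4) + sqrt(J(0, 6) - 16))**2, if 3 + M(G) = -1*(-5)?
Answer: 8*I ≈ 8.0*I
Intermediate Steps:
M(G) = 2 (M(G) = -3 - 1*(-5) = -3 + 5 = 2)
J(a, o) = 2*o (J(a, o) = o + o = 2*o)
(M(4) + sqrt(J(0, 6) - 16))**2 = (2 + sqrt(2*6 - 16))**2 = (2 + sqrt(12 - 16))**2 = (2 + sqrt(-4))**2 = (2 + 2*I)**2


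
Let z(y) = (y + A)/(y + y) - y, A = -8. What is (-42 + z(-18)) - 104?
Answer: -2291/18 ≈ -127.28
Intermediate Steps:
z(y) = -y + (-8 + y)/(2*y) (z(y) = (y - 8)/(y + y) - y = (-8 + y)/((2*y)) - y = (-8 + y)*(1/(2*y)) - y = (-8 + y)/(2*y) - y = -y + (-8 + y)/(2*y))
(-42 + z(-18)) - 104 = (-42 + (½ - 1*(-18) - 4/(-18))) - 104 = (-42 + (½ + 18 - 4*(-1/18))) - 104 = (-42 + (½ + 18 + 2/9)) - 104 = (-42 + 337/18) - 104 = -419/18 - 104 = -2291/18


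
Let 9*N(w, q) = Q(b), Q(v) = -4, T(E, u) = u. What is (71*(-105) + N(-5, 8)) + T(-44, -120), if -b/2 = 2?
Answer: -68179/9 ≈ -7575.4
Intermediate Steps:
b = -4 (b = -2*2 = -4)
N(w, q) = -4/9 (N(w, q) = (⅑)*(-4) = -4/9)
(71*(-105) + N(-5, 8)) + T(-44, -120) = (71*(-105) - 4/9) - 120 = (-7455 - 4/9) - 120 = -67099/9 - 120 = -68179/9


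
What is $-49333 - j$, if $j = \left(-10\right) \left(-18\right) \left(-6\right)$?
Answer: $-48253$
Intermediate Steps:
$j = -1080$ ($j = 180 \left(-6\right) = -1080$)
$-49333 - j = -49333 - -1080 = -49333 + 1080 = -48253$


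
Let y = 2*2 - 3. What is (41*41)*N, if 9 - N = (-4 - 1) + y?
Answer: 21853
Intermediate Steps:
y = 1 (y = 4 - 3 = 1)
N = 13 (N = 9 - ((-4 - 1) + 1) = 9 - (-5 + 1) = 9 - 1*(-4) = 9 + 4 = 13)
(41*41)*N = (41*41)*13 = 1681*13 = 21853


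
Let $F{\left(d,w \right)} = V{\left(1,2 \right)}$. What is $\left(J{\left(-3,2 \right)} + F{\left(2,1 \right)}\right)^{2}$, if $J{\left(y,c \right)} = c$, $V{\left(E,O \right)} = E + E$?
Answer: $16$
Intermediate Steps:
$V{\left(E,O \right)} = 2 E$
$F{\left(d,w \right)} = 2$ ($F{\left(d,w \right)} = 2 \cdot 1 = 2$)
$\left(J{\left(-3,2 \right)} + F{\left(2,1 \right)}\right)^{2} = \left(2 + 2\right)^{2} = 4^{2} = 16$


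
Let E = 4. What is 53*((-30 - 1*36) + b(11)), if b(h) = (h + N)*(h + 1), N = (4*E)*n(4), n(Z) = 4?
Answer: 44202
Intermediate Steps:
N = 64 (N = (4*4)*4 = 16*4 = 64)
b(h) = (1 + h)*(64 + h) (b(h) = (h + 64)*(h + 1) = (64 + h)*(1 + h) = (1 + h)*(64 + h))
53*((-30 - 1*36) + b(11)) = 53*((-30 - 1*36) + (64 + 11² + 65*11)) = 53*((-30 - 36) + (64 + 121 + 715)) = 53*(-66 + 900) = 53*834 = 44202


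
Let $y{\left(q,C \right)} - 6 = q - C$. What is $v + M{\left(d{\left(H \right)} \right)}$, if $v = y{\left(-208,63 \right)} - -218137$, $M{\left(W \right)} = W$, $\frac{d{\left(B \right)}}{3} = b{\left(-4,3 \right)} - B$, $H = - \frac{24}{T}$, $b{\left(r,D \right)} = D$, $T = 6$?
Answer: $217893$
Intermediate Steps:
$H = -4$ ($H = - \frac{24}{6} = \left(-24\right) \frac{1}{6} = -4$)
$y{\left(q,C \right)} = 6 + q - C$ ($y{\left(q,C \right)} = 6 - \left(C - q\right) = 6 + q - C$)
$d{\left(B \right)} = 9 - 3 B$ ($d{\left(B \right)} = 3 \left(3 - B\right) = 9 - 3 B$)
$v = 217872$ ($v = \left(6 - 208 - 63\right) - -218137 = \left(6 - 208 - 63\right) + 218137 = -265 + 218137 = 217872$)
$v + M{\left(d{\left(H \right)} \right)} = 217872 + \left(9 - -12\right) = 217872 + \left(9 + 12\right) = 217872 + 21 = 217893$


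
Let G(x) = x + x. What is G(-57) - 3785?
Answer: -3899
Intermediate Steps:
G(x) = 2*x
G(-57) - 3785 = 2*(-57) - 3785 = -114 - 3785 = -3899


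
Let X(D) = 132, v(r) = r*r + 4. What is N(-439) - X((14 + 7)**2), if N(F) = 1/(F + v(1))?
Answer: -57289/434 ≈ -132.00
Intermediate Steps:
v(r) = 4 + r**2 (v(r) = r**2 + 4 = 4 + r**2)
N(F) = 1/(5 + F) (N(F) = 1/(F + (4 + 1**2)) = 1/(F + (4 + 1)) = 1/(F + 5) = 1/(5 + F))
N(-439) - X((14 + 7)**2) = 1/(5 - 439) - 1*132 = 1/(-434) - 132 = -1/434 - 132 = -57289/434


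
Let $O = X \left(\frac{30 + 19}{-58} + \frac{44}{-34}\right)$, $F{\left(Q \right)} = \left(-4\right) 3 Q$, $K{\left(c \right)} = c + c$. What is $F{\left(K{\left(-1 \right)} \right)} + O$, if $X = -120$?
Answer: $\frac{138372}{493} \approx 280.67$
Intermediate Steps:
$K{\left(c \right)} = 2 c$
$F{\left(Q \right)} = - 12 Q$
$O = \frac{126540}{493}$ ($O = - 120 \left(\frac{30 + 19}{-58} + \frac{44}{-34}\right) = - 120 \left(49 \left(- \frac{1}{58}\right) + 44 \left(- \frac{1}{34}\right)\right) = - 120 \left(- \frac{49}{58} - \frac{22}{17}\right) = \left(-120\right) \left(- \frac{2109}{986}\right) = \frac{126540}{493} \approx 256.67$)
$F{\left(K{\left(-1 \right)} \right)} + O = - 12 \cdot 2 \left(-1\right) + \frac{126540}{493} = \left(-12\right) \left(-2\right) + \frac{126540}{493} = 24 + \frac{126540}{493} = \frac{138372}{493}$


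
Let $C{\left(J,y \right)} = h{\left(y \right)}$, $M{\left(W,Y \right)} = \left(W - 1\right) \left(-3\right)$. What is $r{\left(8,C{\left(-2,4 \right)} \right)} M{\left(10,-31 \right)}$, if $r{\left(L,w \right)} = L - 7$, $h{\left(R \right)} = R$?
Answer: $-27$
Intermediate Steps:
$M{\left(W,Y \right)} = 3 - 3 W$ ($M{\left(W,Y \right)} = \left(-1 + W\right) \left(-3\right) = 3 - 3 W$)
$C{\left(J,y \right)} = y$
$r{\left(L,w \right)} = -7 + L$ ($r{\left(L,w \right)} = L - 7 = -7 + L$)
$r{\left(8,C{\left(-2,4 \right)} \right)} M{\left(10,-31 \right)} = \left(-7 + 8\right) \left(3 - 30\right) = 1 \left(3 - 30\right) = 1 \left(-27\right) = -27$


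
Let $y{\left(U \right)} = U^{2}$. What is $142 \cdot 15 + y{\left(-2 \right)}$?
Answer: $2134$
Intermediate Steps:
$142 \cdot 15 + y{\left(-2 \right)} = 142 \cdot 15 + \left(-2\right)^{2} = 2130 + 4 = 2134$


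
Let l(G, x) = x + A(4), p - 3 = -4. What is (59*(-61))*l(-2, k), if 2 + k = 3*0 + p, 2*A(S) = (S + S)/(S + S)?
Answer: 17995/2 ≈ 8997.5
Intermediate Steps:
p = -1 (p = 3 - 4 = -1)
A(S) = ½ (A(S) = ((S + S)/(S + S))/2 = ((2*S)/((2*S)))/2 = ((2*S)*(1/(2*S)))/2 = (½)*1 = ½)
k = -3 (k = -2 + (3*0 - 1) = -2 + (0 - 1) = -2 - 1 = -3)
l(G, x) = ½ + x (l(G, x) = x + ½ = ½ + x)
(59*(-61))*l(-2, k) = (59*(-61))*(½ - 3) = -3599*(-5/2) = 17995/2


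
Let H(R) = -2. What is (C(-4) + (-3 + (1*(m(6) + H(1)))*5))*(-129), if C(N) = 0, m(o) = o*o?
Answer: -21543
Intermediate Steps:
m(o) = o²
(C(-4) + (-3 + (1*(m(6) + H(1)))*5))*(-129) = (0 + (-3 + (1*(6² - 2))*5))*(-129) = (0 + (-3 + (1*(36 - 2))*5))*(-129) = (0 + (-3 + (1*34)*5))*(-129) = (0 + (-3 + 34*5))*(-129) = (0 + (-3 + 170))*(-129) = (0 + 167)*(-129) = 167*(-129) = -21543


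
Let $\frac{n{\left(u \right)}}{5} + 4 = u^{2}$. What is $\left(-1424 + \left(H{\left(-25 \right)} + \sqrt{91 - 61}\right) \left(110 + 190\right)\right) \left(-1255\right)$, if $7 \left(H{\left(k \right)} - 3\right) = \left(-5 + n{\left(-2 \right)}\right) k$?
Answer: $- \frac{42459160}{7} - 376500 \sqrt{30} \approx -8.1278 \cdot 10^{6}$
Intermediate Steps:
$n{\left(u \right)} = -20 + 5 u^{2}$
$H{\left(k \right)} = 3 - \frac{5 k}{7}$ ($H{\left(k \right)} = 3 + \frac{\left(-5 - \left(20 - 5 \left(-2\right)^{2}\right)\right) k}{7} = 3 + \frac{\left(-5 + \left(-20 + 5 \cdot 4\right)\right) k}{7} = 3 + \frac{\left(-5 + \left(-20 + 20\right)\right) k}{7} = 3 + \frac{\left(-5 + 0\right) k}{7} = 3 + \frac{\left(-5\right) k}{7} = 3 - \frac{5 k}{7}$)
$\left(-1424 + \left(H{\left(-25 \right)} + \sqrt{91 - 61}\right) \left(110 + 190\right)\right) \left(-1255\right) = \left(-1424 + \left(\left(3 - - \frac{125}{7}\right) + \sqrt{91 - 61}\right) \left(110 + 190\right)\right) \left(-1255\right) = \left(-1424 + \left(\left(3 + \frac{125}{7}\right) + \sqrt{30}\right) 300\right) \left(-1255\right) = \left(-1424 + \left(\frac{146}{7} + \sqrt{30}\right) 300\right) \left(-1255\right) = \left(-1424 + \left(\frac{43800}{7} + 300 \sqrt{30}\right)\right) \left(-1255\right) = \left(\frac{33832}{7} + 300 \sqrt{30}\right) \left(-1255\right) = - \frac{42459160}{7} - 376500 \sqrt{30}$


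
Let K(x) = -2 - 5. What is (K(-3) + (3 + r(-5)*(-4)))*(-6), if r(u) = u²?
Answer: 624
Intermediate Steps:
K(x) = -7
(K(-3) + (3 + r(-5)*(-4)))*(-6) = (-7 + (3 + (-5)²*(-4)))*(-6) = (-7 + (3 + 25*(-4)))*(-6) = (-7 + (3 - 100))*(-6) = (-7 - 97)*(-6) = -104*(-6) = 624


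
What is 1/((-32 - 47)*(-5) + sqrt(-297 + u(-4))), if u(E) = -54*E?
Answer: 395/156106 - 9*I/156106 ≈ 0.0025303 - 5.7653e-5*I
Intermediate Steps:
1/((-32 - 47)*(-5) + sqrt(-297 + u(-4))) = 1/((-32 - 47)*(-5) + sqrt(-297 - 54*(-4))) = 1/(-79*(-5) + sqrt(-297 + 216)) = 1/(395 + sqrt(-81)) = 1/(395 + 9*I) = (395 - 9*I)/156106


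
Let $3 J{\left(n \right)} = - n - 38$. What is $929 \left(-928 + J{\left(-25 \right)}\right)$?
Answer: $- \frac{2598413}{3} \approx -8.6614 \cdot 10^{5}$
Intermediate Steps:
$J{\left(n \right)} = - \frac{38}{3} - \frac{n}{3}$ ($J{\left(n \right)} = \frac{- n - 38}{3} = \frac{-38 - n}{3} = - \frac{38}{3} - \frac{n}{3}$)
$929 \left(-928 + J{\left(-25 \right)}\right) = 929 \left(-928 - \frac{13}{3}\right) = 929 \left(- \frac{2797}{3}\right) = - \frac{2598413}{3}$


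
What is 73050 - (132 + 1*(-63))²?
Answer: 68289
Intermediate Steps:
73050 - (132 + 1*(-63))² = 73050 - (132 - 63)² = 73050 - 1*69² = 73050 - 1*4761 = 73050 - 4761 = 68289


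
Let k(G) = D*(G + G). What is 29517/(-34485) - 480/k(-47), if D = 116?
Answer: -12720857/15667685 ≈ -0.81192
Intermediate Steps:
k(G) = 232*G (k(G) = 116*(G + G) = 116*(2*G) = 232*G)
29517/(-34485) - 480/k(-47) = 29517/(-34485) - 480/(232*(-47)) = 29517*(-1/34485) - 480/(-10904) = -9839/11495 - 480*(-1/10904) = -9839/11495 + 60/1363 = -12720857/15667685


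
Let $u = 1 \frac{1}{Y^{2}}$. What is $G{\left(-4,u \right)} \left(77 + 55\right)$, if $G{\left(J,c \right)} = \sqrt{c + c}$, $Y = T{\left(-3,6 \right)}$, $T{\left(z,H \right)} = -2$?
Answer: $66 \sqrt{2} \approx 93.338$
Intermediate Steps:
$Y = -2$
$u = \frac{1}{4}$ ($u = 1 \frac{1}{\left(-2\right)^{2}} = 1 \cdot \frac{1}{4} = \frac{1}{4} \approx 0.25$)
$G{\left(J,c \right)} = \sqrt{2} \sqrt{c}$ ($G{\left(J,c \right)} = \sqrt{2 c} = \sqrt{2} \sqrt{c}$)
$G{\left(-4,u \right)} \left(77 + 55\right) = \frac{\sqrt{2}}{2} \left(77 + 55\right) = \sqrt{2} \cdot \frac{1}{2} \cdot 132 = \frac{\sqrt{2}}{2} \cdot 132 = 66 \sqrt{2}$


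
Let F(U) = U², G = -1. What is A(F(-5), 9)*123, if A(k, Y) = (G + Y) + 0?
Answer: 984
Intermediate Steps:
A(k, Y) = -1 + Y (A(k, Y) = (-1 + Y) + 0 = -1 + Y)
A(F(-5), 9)*123 = (-1 + 9)*123 = 8*123 = 984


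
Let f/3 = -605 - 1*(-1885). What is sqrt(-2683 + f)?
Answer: sqrt(1157) ≈ 34.015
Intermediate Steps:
f = 3840 (f = 3*(-605 - 1*(-1885)) = 3*(-605 + 1885) = 3*1280 = 3840)
sqrt(-2683 + f) = sqrt(-2683 + 3840) = sqrt(1157)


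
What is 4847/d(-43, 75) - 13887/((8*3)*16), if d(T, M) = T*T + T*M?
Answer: -218435/5504 ≈ -39.687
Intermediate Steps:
d(T, M) = T**2 + M*T
4847/d(-43, 75) - 13887/((8*3)*16) = 4847/((-43*(75 - 43))) - 13887/((8*3)*16) = 4847/((-43*32)) - 13887/(24*16) = 4847/(-1376) - 13887/384 = 4847*(-1/1376) - 13887*1/384 = -4847/1376 - 4629/128 = -218435/5504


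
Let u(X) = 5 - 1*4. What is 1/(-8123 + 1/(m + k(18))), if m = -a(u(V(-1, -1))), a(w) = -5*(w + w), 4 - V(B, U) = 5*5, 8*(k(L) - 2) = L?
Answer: -57/463007 ≈ -0.00012311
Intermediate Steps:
k(L) = 2 + L/8
V(B, U) = -21 (V(B, U) = 4 - 5*5 = 4 - 1*25 = 4 - 25 = -21)
u(X) = 1 (u(X) = 5 - 4 = 1)
a(w) = -10*w
m = 10 (m = -(-10) = -1*(-10) = 10)
1/(-8123 + 1/(m + k(18))) = 1/(-8123 + 1/(10 + (2 + (⅛)*18))) = 1/(-8123 + 1/(10 + (2 + 9/4))) = 1/(-8123 + 1/(10 + 17/4)) = 1/(-8123 + 1/(57/4)) = 1/(-8123 + 4/57) = 1/(-463007/57) = -57/463007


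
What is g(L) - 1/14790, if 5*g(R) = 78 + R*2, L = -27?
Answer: 70991/14790 ≈ 4.7999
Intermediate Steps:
g(R) = 78/5 + 2*R/5 (g(R) = (78 + R*2)/5 = (78 + 2*R)/5 = 78/5 + 2*R/5)
g(L) - 1/14790 = (78/5 + (⅖)*(-27)) - 1/14790 = (78/5 - 54/5) - 1*1/14790 = 24/5 - 1/14790 = 70991/14790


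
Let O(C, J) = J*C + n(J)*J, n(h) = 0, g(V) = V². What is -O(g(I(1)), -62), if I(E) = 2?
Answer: 248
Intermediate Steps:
O(C, J) = C*J (O(C, J) = J*C + 0*J = C*J + 0 = C*J)
-O(g(I(1)), -62) = -2²*(-62) = -4*(-62) = -1*(-248) = 248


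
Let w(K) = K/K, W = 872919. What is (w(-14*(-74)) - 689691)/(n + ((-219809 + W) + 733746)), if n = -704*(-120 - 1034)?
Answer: -344845/1099636 ≈ -0.31360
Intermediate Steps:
n = 812416 (n = -704*(-1154) = 812416)
w(K) = 1
(w(-14*(-74)) - 689691)/(n + ((-219809 + W) + 733746)) = (1 - 689691)/(812416 + ((-219809 + 872919) + 733746)) = -689690/(812416 + (653110 + 733746)) = -689690/(812416 + 1386856) = -689690/2199272 = -689690*1/2199272 = -344845/1099636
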